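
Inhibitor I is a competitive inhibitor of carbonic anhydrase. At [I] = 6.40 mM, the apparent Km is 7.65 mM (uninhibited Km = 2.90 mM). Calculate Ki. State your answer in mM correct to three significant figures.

Competitive: Km,app = α·Km with α = 1 + [I]/Ki.
α = Km,app/Km = 7.65/2.90 = 2.638.
Since α = 1 + [I]/Ki, [I]/Ki = 2.638 − 1 = 1.638 and Ki = 6.40/1.638 = 3.91 mM.

3.91 mM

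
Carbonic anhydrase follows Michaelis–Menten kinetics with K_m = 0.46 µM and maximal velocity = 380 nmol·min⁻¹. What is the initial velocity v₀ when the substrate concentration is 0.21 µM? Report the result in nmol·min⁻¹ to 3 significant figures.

[S]/(Km+[S]) = 0.21/0.6700 = 0.3134, the fractional saturation.
v = 0.3134 × Vmax = 0.3134 × 380 = 119 nmol·min⁻¹.

119 nmol·min⁻¹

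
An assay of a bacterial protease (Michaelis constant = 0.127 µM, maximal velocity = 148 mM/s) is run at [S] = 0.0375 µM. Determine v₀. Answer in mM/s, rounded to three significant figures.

[S]/(Km+[S]) = 0.0375/0.1645 = 0.2280, the fractional saturation.
v = 0.2280 × Vmax = 0.2280 × 148 = 33.7 mM/s.

33.7 mM/s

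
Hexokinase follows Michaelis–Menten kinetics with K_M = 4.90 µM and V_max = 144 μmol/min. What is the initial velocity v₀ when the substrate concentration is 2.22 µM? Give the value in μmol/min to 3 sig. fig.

44.9 μmol/min

[S]/(Km+[S]) = 2.22/7.120 = 0.3118, the fractional saturation.
v = 0.3118 × Vmax = 0.3118 × 144 = 44.9 μmol/min.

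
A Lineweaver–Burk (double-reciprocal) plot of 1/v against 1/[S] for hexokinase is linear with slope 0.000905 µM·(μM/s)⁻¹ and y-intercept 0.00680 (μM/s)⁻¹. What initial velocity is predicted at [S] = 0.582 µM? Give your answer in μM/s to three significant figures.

120 μM/s

The y-intercept is 1/Vmax, so Vmax = 1/0.00680 = 147 μM/s.
The slope is Km/Vmax, so Km = 0.000905 × 147 = 0.133 µM.
Then v = 147 × 0.582/(0.133 + 0.582) = 120 μM/s.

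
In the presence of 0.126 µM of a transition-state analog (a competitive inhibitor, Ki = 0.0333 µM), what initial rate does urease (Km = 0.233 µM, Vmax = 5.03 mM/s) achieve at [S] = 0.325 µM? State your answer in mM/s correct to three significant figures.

1.14 mM/s

With α = 1 + [I]/Ki = 1 + 0.126/0.0333 = 4.784, the competitive rate law is v = Vmax[S] / (αKm + [S]).
v = 5.03×0.325 / (4.784×0.233 + 0.325) = 1.635/1.440 = 1.14 mM/s.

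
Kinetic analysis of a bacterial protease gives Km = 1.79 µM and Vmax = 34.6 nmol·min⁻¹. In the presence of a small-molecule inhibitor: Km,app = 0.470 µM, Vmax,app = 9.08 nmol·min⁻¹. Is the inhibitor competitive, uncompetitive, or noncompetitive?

Both Km and Vmax decrease by the same factor (~3.81-fold) — characteristic of uncompetitive inhibition.

uncompetitive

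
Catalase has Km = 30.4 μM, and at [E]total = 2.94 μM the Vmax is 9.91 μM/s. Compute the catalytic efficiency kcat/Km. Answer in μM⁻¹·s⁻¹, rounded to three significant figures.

kcat = Vmax/[E]total = 9.91/2.94 = 3.37 s⁻¹.
kcat/Km = 3.37/30.4 = 0.111 μM⁻¹·s⁻¹.

0.111 μM⁻¹·s⁻¹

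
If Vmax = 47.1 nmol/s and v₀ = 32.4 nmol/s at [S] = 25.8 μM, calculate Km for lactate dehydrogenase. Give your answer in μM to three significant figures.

11.7 μM

From v = Vmax[S]/(Km+[S]), Km = [S](Vmax − v)/v.
Km = 25.8 × (47.1 − 32.4) / 32.4 = 379.3/32.4 = 11.7 μM.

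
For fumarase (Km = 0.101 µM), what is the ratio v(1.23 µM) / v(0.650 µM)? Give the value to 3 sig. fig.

1.07

Since Vmax cancels, v₂/v₁ = [S]₂(Km+[S]₁) / [S]₁(Km+[S]₂).
= 1.23×(0.101+0.650) / (0.650×(0.101+1.23)) = 0.9237/0.8652 = 1.07.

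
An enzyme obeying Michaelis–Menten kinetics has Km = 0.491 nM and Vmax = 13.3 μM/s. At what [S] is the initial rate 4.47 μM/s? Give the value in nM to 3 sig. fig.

Rearranging v = Vmax[S]/(Km+[S]) gives [S] = Km·v/(Vmax − v).
[S] = 0.491 × 4.47 / (13.3 − 4.47) = 2.195/8.830 = 0.249 nM.

0.249 nM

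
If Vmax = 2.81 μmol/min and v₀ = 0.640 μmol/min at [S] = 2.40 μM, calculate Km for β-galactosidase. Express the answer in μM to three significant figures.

v/Vmax = 0.640/2.81 = 0.2278 = [S]/(Km+[S]).
So Km + [S] = [S]/0.2278 = 10.54 μM, giving Km = 10.54 − 2.40 = 8.14 μM.

8.14 μM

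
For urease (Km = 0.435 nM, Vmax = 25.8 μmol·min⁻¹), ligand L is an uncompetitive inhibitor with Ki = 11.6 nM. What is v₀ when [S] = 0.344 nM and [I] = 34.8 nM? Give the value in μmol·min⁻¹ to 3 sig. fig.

4.90 μmol·min⁻¹

α = 1 + [I]/Ki = 1 + 34.8/11.6 = 4.000.
For an uncompetitive inhibitor, both parameters are divided by α, giving Vmax/α and Km/α: Km,app = 0.109 nM, Vmax,app = 6.45 μmol·min⁻¹.
v = Vmax,app·[S]/(Km,app + [S]) = 6.45 × 0.344/(0.109 + 0.344) = 4.90 μmol·min⁻¹.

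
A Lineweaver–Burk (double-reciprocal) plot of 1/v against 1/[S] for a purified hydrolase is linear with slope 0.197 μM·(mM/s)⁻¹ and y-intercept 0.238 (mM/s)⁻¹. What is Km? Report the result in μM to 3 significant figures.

y-intercept = 1/Vmax ⇒ Vmax = 4.20 mM/s; slope = Km/Vmax ⇒ Km = slope × Vmax.
Km = 0.197 × 4.20 = 0.828 μM.

0.828 μM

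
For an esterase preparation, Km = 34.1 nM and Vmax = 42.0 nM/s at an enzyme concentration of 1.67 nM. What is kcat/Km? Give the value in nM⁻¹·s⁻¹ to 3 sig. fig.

0.738 nM⁻¹·s⁻¹

kcat = Vmax/[E]total = 42.0/1.67 = 25.1 s⁻¹.
kcat/Km = 25.1/34.1 = 0.738 nM⁻¹·s⁻¹.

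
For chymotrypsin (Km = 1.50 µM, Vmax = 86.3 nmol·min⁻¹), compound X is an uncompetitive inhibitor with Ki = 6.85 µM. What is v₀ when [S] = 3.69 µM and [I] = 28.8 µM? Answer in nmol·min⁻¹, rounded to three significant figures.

15.4 nmol·min⁻¹

With α = 1 + [I]/Ki = 1 + 28.8/6.85 = 5.204, the uncompetitive rate law is v = (Vmax/α)·[S] / (Km/α + [S]).
v = (86.3/5.204)×3.69 / (1.50/5.204 + 3.69) = 61.19/3.978 = 15.4 nmol·min⁻¹.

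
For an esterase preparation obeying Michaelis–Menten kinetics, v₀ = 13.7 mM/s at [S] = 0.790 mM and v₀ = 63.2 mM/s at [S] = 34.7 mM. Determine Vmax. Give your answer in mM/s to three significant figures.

69.0 mM/s

From v = Vmax[S]/(Km+[S]), each point gives Vmax = v(Km+[S])/[S].
Equating: 13.7(Km+0.790)/0.790 = 63.2(Km+34.7)/34.7.
17.34·Km + 13.7 = 1.821·Km + 63.2, so (17.34 − 1.821)·Km = 63.2 − 13.7.
Km = 49.50/15.52 = 3.19 mM; then Vmax = 13.7(3.19+0.790)/0.790 = 69.0 mM/s.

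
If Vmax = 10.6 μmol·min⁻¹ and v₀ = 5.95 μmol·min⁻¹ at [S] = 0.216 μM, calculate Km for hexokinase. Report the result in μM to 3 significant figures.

From v = Vmax[S]/(Km+[S]), Km = [S](Vmax − v)/v.
Km = 0.216 × (10.6 − 5.95) / 5.95 = 1.004/5.95 = 0.169 μM.

0.169 μM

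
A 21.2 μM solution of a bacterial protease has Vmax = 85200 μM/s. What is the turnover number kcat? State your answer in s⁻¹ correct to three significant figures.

kcat = Vmax/[E]total = 85200 μM/s / 21.2 μM = 4020 s⁻¹.

4020 s⁻¹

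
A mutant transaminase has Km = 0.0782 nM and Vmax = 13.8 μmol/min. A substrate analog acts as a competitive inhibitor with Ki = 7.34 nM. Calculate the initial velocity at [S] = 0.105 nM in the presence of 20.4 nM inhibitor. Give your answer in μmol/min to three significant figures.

3.62 μmol/min

α = 1 + [I]/Ki = 1 + 20.4/7.34 = 3.779.
For a competitive inhibitor, Vmax is unchanged and the apparent Km becomes α·Km: Km,app = 0.296 nM, Vmax,app = 13.8 μmol/min.
v = Vmax,app·[S]/(Km,app + [S]) = 13.8 × 0.105/(0.296 + 0.105) = 3.62 μmol/min.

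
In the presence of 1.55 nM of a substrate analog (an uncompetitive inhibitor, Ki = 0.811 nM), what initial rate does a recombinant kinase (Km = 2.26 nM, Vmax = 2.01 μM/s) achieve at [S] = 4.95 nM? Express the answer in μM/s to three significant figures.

0.597 μM/s

With α = 1 + [I]/Ki = 1 + 1.55/0.811 = 2.911, the uncompetitive rate law is v = (Vmax/α)·[S] / (Km/α + [S]).
v = (2.01/2.911)×4.95 / (2.26/2.911 + 4.95) = 3.418/5.726 = 0.597 μM/s.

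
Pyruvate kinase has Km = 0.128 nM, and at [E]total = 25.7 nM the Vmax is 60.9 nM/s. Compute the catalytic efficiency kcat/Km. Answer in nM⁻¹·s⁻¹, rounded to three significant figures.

kcat = Vmax/[E]total = 60.9/25.7 = 2.37 s⁻¹.
kcat/Km = 2.37/0.128 = 18.5 nM⁻¹·s⁻¹.

18.5 nM⁻¹·s⁻¹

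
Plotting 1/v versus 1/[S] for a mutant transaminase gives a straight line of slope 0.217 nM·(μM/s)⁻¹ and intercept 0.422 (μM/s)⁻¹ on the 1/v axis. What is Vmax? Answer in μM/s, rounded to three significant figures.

The y-intercept of a Lineweaver–Burk plot equals 1/Vmax, so Vmax = 1/0.422 = 2.37 μM/s.

2.37 μM/s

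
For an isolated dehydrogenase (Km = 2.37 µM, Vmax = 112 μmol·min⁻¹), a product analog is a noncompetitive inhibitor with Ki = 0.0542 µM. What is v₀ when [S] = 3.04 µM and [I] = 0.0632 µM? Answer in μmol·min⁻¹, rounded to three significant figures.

29.1 μmol·min⁻¹

α = 1 + [I]/Ki = 1 + 0.0632/0.0542 = 2.166.
For a noncompetitive inhibitor, Vmax is reduced to Vmax/α while Km is unchanged: Km,app = 2.37 µM, Vmax,app = 51.7 μmol·min⁻¹.
v = Vmax,app·[S]/(Km,app + [S]) = 51.7 × 3.04/(2.37 + 3.04) = 29.1 μmol·min⁻¹.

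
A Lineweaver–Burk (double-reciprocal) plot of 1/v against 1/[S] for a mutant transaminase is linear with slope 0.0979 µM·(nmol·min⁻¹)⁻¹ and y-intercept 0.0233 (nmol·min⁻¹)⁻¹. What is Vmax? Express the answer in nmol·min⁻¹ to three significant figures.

The y-intercept of a Lineweaver–Burk plot equals 1/Vmax, so Vmax = 1/0.0233 = 42.9 nmol·min⁻¹.

42.9 nmol·min⁻¹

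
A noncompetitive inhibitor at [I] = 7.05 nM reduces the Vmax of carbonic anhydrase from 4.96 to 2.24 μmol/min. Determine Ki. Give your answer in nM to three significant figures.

5.81 nM

Noncompetitive: Vmax,app = Vmax/α with α = 1 + [I]/Ki.
α = Vmax/Vmax,app = 4.96/2.24 = 2.214.
Since α = 1 + [I]/Ki, [I]/Ki = 2.214 − 1 = 1.214 and Ki = 7.05/1.214 = 5.81 nM.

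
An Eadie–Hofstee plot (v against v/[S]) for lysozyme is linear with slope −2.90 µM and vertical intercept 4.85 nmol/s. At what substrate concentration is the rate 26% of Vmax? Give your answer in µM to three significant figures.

1.02 µM

The Eadie–Hofstee slope gives Km = 2.90 µM (slope = −Km).
v/Vmax = [S]/(Km+[S]) = 0.26 ⇒ [S] = Km·0.26/(1−0.26) = 2.90 × 0.3514 = 1.02 µM.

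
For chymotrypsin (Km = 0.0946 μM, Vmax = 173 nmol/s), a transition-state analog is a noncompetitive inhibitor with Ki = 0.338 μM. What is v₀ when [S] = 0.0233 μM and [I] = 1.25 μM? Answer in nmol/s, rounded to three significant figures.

7.28 nmol/s

α = 1 + [I]/Ki = 1 + 1.25/0.338 = 4.698.
For a noncompetitive inhibitor, Vmax is reduced to Vmax/α while Km is unchanged: Km,app = 0.0946 μM, Vmax,app = 36.8 nmol/s.
v = Vmax,app·[S]/(Km,app + [S]) = 36.8 × 0.0233/(0.0946 + 0.0233) = 7.28 nmol/s.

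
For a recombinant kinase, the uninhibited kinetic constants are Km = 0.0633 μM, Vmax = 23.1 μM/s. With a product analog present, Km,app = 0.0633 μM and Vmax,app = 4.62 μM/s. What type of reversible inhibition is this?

noncompetitive

Vmax decreases (23.1 → 4.62 μM/s) while Km is unchanged — pure noncompetitive inhibition.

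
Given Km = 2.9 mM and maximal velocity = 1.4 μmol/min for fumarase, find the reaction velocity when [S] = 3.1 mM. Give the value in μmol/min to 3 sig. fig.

[S]/(Km+[S]) = 3.1/6.000 = 0.5167, the fractional saturation.
v = 0.5167 × Vmax = 0.5167 × 1.4 = 0.723 μmol/min.

0.723 μmol/min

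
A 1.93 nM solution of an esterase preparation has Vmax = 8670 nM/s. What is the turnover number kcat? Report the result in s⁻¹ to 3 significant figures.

4490 s⁻¹

kcat = Vmax/[E]total = 8670 nM/s / 1.93 nM = 4490 s⁻¹.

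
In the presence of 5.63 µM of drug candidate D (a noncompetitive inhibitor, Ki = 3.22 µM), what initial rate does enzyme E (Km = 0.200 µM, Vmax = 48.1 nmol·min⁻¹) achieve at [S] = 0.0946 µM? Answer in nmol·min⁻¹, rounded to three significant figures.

5.62 nmol·min⁻¹

α = 1 + [I]/Ki = 1 + 5.63/3.22 = 2.748.
For a noncompetitive inhibitor, Vmax is reduced to Vmax/α while Km is unchanged: Km,app = 0.200 µM, Vmax,app = 17.5 nmol·min⁻¹.
v = Vmax,app·[S]/(Km,app + [S]) = 17.5 × 0.0946/(0.200 + 0.0946) = 5.62 nmol·min⁻¹.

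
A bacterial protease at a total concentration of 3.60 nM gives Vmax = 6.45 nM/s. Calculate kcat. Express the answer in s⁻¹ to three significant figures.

kcat = Vmax/[E]total = 6.45 nM/s / 3.60 nM = 1.79 s⁻¹.

1.79 s⁻¹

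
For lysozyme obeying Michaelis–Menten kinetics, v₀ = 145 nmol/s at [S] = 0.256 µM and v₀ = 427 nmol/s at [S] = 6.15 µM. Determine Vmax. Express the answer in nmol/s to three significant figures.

In reciprocal form, 1/v = (Km/Vmax)·(1/[S]) + 1/Vmax. The two points give (1/[S], 1/v) = (3.906, 0.006897) and (0.1626, 0.002342).
Slope = (0.006897 − 0.002342)/(3.906 − 0.1626) = 0.001217; intercept = 0.006897 − 0.001217×3.906 = 0.002144.
Vmax = 1/intercept = 466 nmol/s; Km = slope × Vmax = 0.001217 × 466 = 0.567 µM.

466 nmol/s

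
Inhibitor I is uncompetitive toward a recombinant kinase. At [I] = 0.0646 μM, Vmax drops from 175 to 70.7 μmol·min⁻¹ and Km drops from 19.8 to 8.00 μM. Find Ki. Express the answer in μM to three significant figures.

Uncompetitive: Vmax,app = Vmax/α (and Km,app = Km/α) with α = 1 + [I]/Ki.
α = Vmax/Vmax,app = 175/70.7 = 2.475.
Since α = 1 + [I]/Ki, [I]/Ki = 2.475 − 1 = 1.475 and Ki = 0.0646/1.475 = 0.0438 μM.

0.0438 μM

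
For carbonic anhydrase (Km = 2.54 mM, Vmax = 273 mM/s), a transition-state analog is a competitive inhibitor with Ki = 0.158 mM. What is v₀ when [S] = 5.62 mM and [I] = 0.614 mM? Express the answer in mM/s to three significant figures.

With α = 1 + [I]/Ki = 1 + 0.614/0.158 = 4.886, the competitive rate law is v = Vmax[S] / (αKm + [S]).
v = 273×5.62 / (4.886×2.54 + 5.62) = 1534/18.03 = 85.1 mM/s.

85.1 mM/s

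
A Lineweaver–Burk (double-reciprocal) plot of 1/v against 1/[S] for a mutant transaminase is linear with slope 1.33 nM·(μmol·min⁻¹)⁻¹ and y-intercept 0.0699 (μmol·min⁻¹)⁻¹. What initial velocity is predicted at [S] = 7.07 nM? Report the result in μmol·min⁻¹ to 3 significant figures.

The y-intercept is 1/Vmax, so Vmax = 1/0.0699 = 14.3 μmol·min⁻¹.
The slope is Km/Vmax, so Km = 1.33 × 14.3 = 19.0 nM.
Then v = 14.3 × 7.07/(19.0 + 7.07) = 3.88 μmol·min⁻¹.

3.88 μmol·min⁻¹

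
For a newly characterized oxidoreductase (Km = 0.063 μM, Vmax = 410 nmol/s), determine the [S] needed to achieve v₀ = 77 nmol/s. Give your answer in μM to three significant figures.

0.0146 μM

Rearranging v = Vmax[S]/(Km+[S]) gives [S] = Km·v/(Vmax − v).
[S] = 0.063 × 77 / (410 − 77) = 4.851/333.0 = 0.0146 μM.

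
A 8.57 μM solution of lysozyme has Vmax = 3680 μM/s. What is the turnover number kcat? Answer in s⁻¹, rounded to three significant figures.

429 s⁻¹

kcat = Vmax/[E]total = 3680 μM/s / 8.57 μM = 429 s⁻¹.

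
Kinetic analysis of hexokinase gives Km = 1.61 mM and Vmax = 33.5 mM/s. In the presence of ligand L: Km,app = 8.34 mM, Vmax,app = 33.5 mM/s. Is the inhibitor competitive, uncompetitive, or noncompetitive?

competitive

Km increases (1.61 → 8.34 mM) while Vmax is unchanged — the hallmark of competitive inhibition.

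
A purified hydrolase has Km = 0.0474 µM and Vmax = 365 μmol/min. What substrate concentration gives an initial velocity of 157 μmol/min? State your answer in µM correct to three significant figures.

The required fractional saturation is v/Vmax = 157/365 = 0.4301.
Then [S]/(Km+[S]) = 0.4301 ⇒ [S] = 0.0474 × 0.4301/(1 − 0.4301) = 0.0358 µM.

0.0358 µM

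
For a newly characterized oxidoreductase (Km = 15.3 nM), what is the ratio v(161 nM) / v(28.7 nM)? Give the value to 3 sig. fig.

1.40

The fractional saturations are [S]/(Km+[S]) = 28.7/44.00 = 0.6523 and 161/176.3 = 0.9132.
v₂/v₁ is just their ratio: 0.9132/0.6523 = 1.40.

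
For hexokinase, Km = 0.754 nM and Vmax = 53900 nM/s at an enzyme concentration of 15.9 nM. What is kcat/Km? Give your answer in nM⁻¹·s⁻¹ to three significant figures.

4500 nM⁻¹·s⁻¹

kcat = Vmax/[E]total = 53900/15.9 = 3390 s⁻¹.
kcat/Km = 3390/0.754 = 4500 nM⁻¹·s⁻¹.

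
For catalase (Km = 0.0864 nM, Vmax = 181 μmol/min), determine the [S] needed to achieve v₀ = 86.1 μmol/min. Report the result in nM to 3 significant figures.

Rearranging v = Vmax[S]/(Km+[S]) gives [S] = Km·v/(Vmax − v).
[S] = 0.0864 × 86.1 / (181 − 86.1) = 7.439/94.90 = 0.0784 nM.

0.0784 nM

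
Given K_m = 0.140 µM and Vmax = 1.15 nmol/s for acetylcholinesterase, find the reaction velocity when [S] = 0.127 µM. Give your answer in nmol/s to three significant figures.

v = Vmax·[S]/(Km + [S]) = 1.15 × 0.127 / (0.140 + 0.127)
  = 0.1460 / 0.2670 = 0.547 nmol/s.

0.547 nmol/s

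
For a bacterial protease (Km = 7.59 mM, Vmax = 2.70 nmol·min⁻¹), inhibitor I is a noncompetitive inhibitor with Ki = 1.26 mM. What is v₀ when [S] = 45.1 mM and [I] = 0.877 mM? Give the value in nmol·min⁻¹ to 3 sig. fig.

With α = 1 + [I]/Ki = 1 + 0.877/1.26 = 1.696, the noncompetitive rate law is v = (Vmax/α)·[S] / (Km + [S]).
v = (2.70/1.696)×45.1 / (7.59 + 45.1) = 71.80/52.69 = 1.36 nmol·min⁻¹.

1.36 nmol·min⁻¹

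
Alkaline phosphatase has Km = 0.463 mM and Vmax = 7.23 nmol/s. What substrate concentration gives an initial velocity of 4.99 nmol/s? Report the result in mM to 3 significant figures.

The required fractional saturation is v/Vmax = 4.99/7.23 = 0.6902.
Then [S]/(Km+[S]) = 0.6902 ⇒ [S] = 0.463 × 0.6902/(1 − 0.6902) = 1.03 mM.

1.03 mM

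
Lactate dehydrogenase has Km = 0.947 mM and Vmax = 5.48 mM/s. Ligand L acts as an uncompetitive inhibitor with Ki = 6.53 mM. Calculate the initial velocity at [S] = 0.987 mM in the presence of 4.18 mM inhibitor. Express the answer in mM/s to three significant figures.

2.11 mM/s

With α = 1 + [I]/Ki = 1 + 4.18/6.53 = 1.640, the uncompetitive rate law is v = (Vmax/α)·[S] / (Km/α + [S]).
v = (5.48/1.640)×0.987 / (0.947/1.640 + 0.987) = 3.298/1.564 = 2.11 mM/s.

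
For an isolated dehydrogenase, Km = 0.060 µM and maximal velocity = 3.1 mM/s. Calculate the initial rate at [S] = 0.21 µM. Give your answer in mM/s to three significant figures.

2.41 mM/s

v = Vmax·[S]/(Km + [S]) = 3.1 × 0.21 / (0.060 + 0.21)
  = 0.6510 / 0.2700 = 2.41 mM/s.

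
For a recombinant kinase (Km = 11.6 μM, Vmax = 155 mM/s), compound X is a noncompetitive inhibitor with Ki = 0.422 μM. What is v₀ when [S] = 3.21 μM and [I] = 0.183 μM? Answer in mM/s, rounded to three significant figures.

23.4 mM/s

With α = 1 + [I]/Ki = 1 + 0.183/0.422 = 1.434, the noncompetitive rate law is v = (Vmax/α)·[S] / (Km + [S]).
v = (155/1.434)×3.21 / (11.6 + 3.21) = 347.1/14.81 = 23.4 mM/s.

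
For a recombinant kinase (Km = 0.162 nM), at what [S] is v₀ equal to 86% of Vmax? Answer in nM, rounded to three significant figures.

0.995 nM

v/Vmax = [S]/(Km+[S]) = 0.86, so [S] = Km·0.86/(1 − 0.86) = 0.162 × 6.143.
[S] = 0.995 nM.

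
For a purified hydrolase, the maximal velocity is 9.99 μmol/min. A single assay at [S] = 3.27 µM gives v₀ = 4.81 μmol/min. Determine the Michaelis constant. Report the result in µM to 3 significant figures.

From v = Vmax[S]/(Km+[S]), Km = [S](Vmax − v)/v.
Km = 3.27 × (9.99 − 4.81) / 4.81 = 16.94/4.81 = 3.52 µM.

3.52 µM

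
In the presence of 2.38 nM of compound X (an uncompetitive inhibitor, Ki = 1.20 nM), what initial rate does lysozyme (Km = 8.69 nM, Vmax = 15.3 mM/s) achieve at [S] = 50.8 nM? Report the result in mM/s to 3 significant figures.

With α = 1 + [I]/Ki = 1 + 2.38/1.20 = 2.983, the uncompetitive rate law is v = (Vmax/α)·[S] / (Km/α + [S]).
v = (15.3/2.983)×50.8 / (8.69/2.983 + 50.8) = 260.5/53.71 = 4.85 mM/s.

4.85 mM/s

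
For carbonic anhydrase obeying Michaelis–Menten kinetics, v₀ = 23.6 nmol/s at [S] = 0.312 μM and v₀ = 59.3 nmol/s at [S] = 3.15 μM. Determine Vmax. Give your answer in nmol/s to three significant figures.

71.1 nmol/s

From v = Vmax[S]/(Km+[S]), each point gives Vmax = v(Km+[S])/[S].
Equating: 23.6(Km+0.312)/0.312 = 59.3(Km+3.15)/3.15.
75.64·Km + 23.6 = 18.83·Km + 59.3, so (75.64 − 18.83)·Km = 59.3 − 23.6.
Km = 35.70/56.82 = 0.628 μM; then Vmax = 23.6(0.628+0.312)/0.312 = 71.1 nmol/s.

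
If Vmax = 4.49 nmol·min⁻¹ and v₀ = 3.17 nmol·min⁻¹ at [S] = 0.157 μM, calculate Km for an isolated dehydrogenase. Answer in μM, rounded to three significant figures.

0.0654 μM

From v = Vmax[S]/(Km+[S]), Km = [S](Vmax − v)/v.
Km = 0.157 × (4.49 − 3.17) / 3.17 = 0.2072/3.17 = 0.0654 μM.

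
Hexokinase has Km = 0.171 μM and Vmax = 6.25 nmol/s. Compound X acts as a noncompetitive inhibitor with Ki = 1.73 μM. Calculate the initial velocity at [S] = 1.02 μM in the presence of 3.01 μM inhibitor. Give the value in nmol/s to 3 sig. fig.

α = 1 + [I]/Ki = 1 + 3.01/1.73 = 2.740.
For a noncompetitive inhibitor, Vmax is reduced to Vmax/α while Km is unchanged: Km,app = 0.171 μM, Vmax,app = 2.28 nmol/s.
v = Vmax,app·[S]/(Km,app + [S]) = 2.28 × 1.02/(0.171 + 1.02) = 1.95 nmol/s.

1.95 nmol/s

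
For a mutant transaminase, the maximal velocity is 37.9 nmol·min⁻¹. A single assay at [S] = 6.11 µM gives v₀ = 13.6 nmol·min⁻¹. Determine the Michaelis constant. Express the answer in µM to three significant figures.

10.9 µM

From v = Vmax[S]/(Km+[S]), Km = [S](Vmax − v)/v.
Km = 6.11 × (37.9 − 13.6) / 13.6 = 148.5/13.6 = 10.9 µM.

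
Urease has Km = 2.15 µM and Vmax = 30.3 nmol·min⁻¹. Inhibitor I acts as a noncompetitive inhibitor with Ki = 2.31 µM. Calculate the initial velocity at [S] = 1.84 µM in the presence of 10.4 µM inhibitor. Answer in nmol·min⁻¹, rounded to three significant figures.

α = 1 + [I]/Ki = 1 + 10.4/2.31 = 5.502.
For a noncompetitive inhibitor, Vmax is reduced to Vmax/α while Km is unchanged: Km,app = 2.15 µM, Vmax,app = 5.51 nmol·min⁻¹.
v = Vmax,app·[S]/(Km,app + [S]) = 5.51 × 1.84/(2.15 + 1.84) = 2.54 nmol·min⁻¹.

2.54 nmol·min⁻¹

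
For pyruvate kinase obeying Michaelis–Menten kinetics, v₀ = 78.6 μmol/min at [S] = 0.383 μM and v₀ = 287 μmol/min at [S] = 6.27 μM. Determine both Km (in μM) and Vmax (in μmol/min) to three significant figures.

Km = 1.31 μM; Vmax = 347 μmol/min

In reciprocal form, 1/v = (Km/Vmax)·(1/[S]) + 1/Vmax. The two points give (1/[S], 1/v) = (2.611, 0.01272) and (0.1595, 0.003484).
Slope = (0.01272 − 0.003484)/(2.611 − 0.1595) = 0.003768; intercept = 0.01272 − 0.003768×2.611 = 0.002883.
Vmax = 1/intercept = 347 μmol/min; Km = slope × Vmax = 0.003768 × 347 = 1.31 μM.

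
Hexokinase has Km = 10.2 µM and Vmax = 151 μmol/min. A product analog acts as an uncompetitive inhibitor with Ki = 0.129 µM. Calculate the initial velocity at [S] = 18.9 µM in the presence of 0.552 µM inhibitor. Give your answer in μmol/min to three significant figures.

26.0 μmol/min

α = 1 + [I]/Ki = 1 + 0.552/0.129 = 5.279.
For an uncompetitive inhibitor, both parameters are divided by α, giving Vmax/α and Km/α: Km,app = 1.93 µM, Vmax,app = 28.6 μmol/min.
v = Vmax,app·[S]/(Km,app + [S]) = 28.6 × 18.9/(1.93 + 18.9) = 26.0 μmol/min.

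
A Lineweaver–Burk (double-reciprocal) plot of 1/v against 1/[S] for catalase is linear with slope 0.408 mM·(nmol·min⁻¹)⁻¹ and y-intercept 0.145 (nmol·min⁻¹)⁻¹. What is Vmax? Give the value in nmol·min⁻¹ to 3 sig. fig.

6.90 nmol·min⁻¹

The y-intercept of a Lineweaver–Burk plot equals 1/Vmax, so Vmax = 1/0.145 = 6.90 nmol·min⁻¹.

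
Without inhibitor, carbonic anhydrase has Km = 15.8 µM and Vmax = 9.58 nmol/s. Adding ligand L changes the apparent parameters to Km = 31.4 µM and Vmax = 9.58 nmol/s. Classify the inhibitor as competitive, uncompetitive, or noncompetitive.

competitive

Km increases (15.8 → 31.4 µM) while Vmax is unchanged — the hallmark of competitive inhibition.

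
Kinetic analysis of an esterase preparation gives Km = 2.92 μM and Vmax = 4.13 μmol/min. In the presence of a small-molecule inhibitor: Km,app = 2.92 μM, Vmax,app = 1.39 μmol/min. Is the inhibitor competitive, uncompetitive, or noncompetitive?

noncompetitive

Vmax decreases (4.13 → 1.39 μmol/min) while Km is unchanged — pure noncompetitive inhibition.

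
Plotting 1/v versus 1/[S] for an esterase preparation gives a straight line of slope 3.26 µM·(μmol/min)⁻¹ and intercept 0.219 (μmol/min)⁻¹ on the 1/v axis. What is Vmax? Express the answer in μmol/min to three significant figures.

The y-intercept of a Lineweaver–Burk plot equals 1/Vmax, so Vmax = 1/0.219 = 4.57 μmol/min.

4.57 μmol/min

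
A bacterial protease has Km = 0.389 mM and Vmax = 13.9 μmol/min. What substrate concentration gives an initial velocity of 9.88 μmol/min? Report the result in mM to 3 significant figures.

0.956 mM

The required fractional saturation is v/Vmax = 9.88/13.9 = 0.7108.
Then [S]/(Km+[S]) = 0.7108 ⇒ [S] = 0.389 × 0.7108/(1 − 0.7108) = 0.956 mM.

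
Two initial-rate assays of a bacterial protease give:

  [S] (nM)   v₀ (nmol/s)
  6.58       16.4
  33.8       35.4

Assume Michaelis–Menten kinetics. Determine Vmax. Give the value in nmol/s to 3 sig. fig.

49.2 nmol/s

From v = Vmax[S]/(Km+[S]), each point gives Vmax = v(Km+[S])/[S].
Equating: 16.4(Km+6.58)/6.58 = 35.4(Km+33.8)/33.8.
2.492·Km + 16.4 = 1.047·Km + 35.4, so (2.492 − 1.047)·Km = 35.4 − 16.4.
Km = 19.00/1.445 = 13.1 nM; then Vmax = 16.4(13.1+6.58)/6.58 = 49.2 nmol/s.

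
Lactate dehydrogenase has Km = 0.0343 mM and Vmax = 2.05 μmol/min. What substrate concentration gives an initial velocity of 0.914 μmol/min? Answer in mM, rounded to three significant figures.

0.0276 mM

The required fractional saturation is v/Vmax = 0.914/2.05 = 0.4459.
Then [S]/(Km+[S]) = 0.4459 ⇒ [S] = 0.0343 × 0.4459/(1 − 0.4459) = 0.0276 mM.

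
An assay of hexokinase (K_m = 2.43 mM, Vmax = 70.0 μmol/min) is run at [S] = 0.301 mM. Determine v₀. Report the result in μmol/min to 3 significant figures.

7.72 μmol/min

[S]/(Km+[S]) = 0.301/2.731 = 0.1102, the fractional saturation.
v = 0.1102 × Vmax = 0.1102 × 70.0 = 7.72 μmol/min.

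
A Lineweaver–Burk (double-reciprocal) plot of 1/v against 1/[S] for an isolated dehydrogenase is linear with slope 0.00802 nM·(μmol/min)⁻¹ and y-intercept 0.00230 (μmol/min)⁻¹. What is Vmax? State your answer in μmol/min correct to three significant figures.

The y-intercept of a Lineweaver–Burk plot equals 1/Vmax, so Vmax = 1/0.00230 = 435 μmol/min.

435 μmol/min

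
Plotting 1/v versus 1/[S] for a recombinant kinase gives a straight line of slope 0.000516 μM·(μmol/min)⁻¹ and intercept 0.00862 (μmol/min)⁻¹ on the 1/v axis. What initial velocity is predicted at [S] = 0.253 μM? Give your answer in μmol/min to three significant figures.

93.8 μmol/min

The y-intercept is 1/Vmax, so Vmax = 1/0.00862 = 116 μmol/min.
The slope is Km/Vmax, so Km = 0.000516 × 116 = 0.0599 μM.
Then v = 116 × 0.253/(0.0599 + 0.253) = 93.8 μmol/min.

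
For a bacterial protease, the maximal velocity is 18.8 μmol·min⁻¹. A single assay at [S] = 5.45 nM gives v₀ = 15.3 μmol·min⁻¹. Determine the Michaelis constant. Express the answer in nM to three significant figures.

1.25 nM

From v = Vmax[S]/(Km+[S]), Km = [S](Vmax − v)/v.
Km = 5.45 × (18.8 − 15.3) / 15.3 = 19.08/15.3 = 1.25 nM.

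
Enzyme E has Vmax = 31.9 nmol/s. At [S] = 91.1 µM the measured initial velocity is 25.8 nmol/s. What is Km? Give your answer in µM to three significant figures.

21.5 µM

From v = Vmax[S]/(Km+[S]), Km = [S](Vmax − v)/v.
Km = 91.1 × (31.9 − 25.8) / 25.8 = 555.7/25.8 = 21.5 µM.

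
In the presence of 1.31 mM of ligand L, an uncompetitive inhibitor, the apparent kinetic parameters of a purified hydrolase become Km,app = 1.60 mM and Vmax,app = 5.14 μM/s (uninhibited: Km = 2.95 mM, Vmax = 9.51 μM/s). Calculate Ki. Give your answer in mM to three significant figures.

1.54 mM

Uncompetitive: Vmax,app = Vmax/α (and Km,app = Km/α) with α = 1 + [I]/Ki.
α = Vmax/Vmax,app = 9.51/5.14 = 1.850.
Ki = [I]/(α − 1) = 1.31/0.8502 = 1.54 mM.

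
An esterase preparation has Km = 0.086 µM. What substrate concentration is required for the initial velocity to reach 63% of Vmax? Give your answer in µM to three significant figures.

0.146 µM

v/Vmax = [S]/(Km+[S]) = 0.63, so [S] = Km·0.63/(1 − 0.63) = 0.086 × 1.703.
[S] = 0.146 µM.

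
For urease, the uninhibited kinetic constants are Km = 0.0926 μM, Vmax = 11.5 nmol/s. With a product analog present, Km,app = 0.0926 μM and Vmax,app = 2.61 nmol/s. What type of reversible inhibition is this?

noncompetitive

Vmax decreases (11.5 → 2.61 nmol/s) while Km is unchanged — pure noncompetitive inhibition.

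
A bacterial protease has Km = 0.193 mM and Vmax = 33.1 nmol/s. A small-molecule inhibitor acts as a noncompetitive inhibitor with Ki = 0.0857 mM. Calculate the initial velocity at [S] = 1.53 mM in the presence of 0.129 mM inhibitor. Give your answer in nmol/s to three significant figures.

11.7 nmol/s

With α = 1 + [I]/Ki = 1 + 0.129/0.0857 = 2.505, the noncompetitive rate law is v = (Vmax/α)·[S] / (Km + [S]).
v = (33.1/2.505)×1.53 / (0.193 + 1.53) = 20.21/1.723 = 11.7 nmol/s.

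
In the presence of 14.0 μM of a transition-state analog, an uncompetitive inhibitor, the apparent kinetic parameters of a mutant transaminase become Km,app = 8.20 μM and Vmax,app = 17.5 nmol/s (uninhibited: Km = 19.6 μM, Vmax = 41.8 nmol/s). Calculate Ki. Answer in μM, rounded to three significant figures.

Uncompetitive: Vmax,app = Vmax/α (and Km,app = Km/α) with α = 1 + [I]/Ki.
α = Vmax/Vmax,app = 41.8/17.5 = 2.389.
Ki = [I]/(α − 1) = 14.0/1.389 = 10.1 μM.

10.1 μM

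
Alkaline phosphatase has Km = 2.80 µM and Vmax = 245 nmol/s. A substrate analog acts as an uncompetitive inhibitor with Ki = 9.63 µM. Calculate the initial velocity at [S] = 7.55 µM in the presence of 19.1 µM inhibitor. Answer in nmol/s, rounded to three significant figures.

With α = 1 + [I]/Ki = 1 + 19.1/9.63 = 2.983, the uncompetitive rate law is v = (Vmax/α)·[S] / (Km/α + [S]).
v = (245/2.983)×7.55 / (2.80/2.983 + 7.55) = 620.0/8.489 = 73.0 nmol/s.

73.0 nmol/s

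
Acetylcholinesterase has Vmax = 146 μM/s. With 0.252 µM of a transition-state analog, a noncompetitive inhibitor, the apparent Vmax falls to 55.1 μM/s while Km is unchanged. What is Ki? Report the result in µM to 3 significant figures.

0.153 µM

Noncompetitive: Vmax,app = Vmax/α with α = 1 + [I]/Ki.
α = Vmax/Vmax,app = 146/55.1 = 2.650.
Since α = 1 + [I]/Ki, [I]/Ki = 2.650 − 1 = 1.650 and Ki = 0.252/1.650 = 0.153 µM.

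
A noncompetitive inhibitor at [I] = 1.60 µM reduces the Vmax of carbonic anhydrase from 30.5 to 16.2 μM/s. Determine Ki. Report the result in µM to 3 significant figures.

1.81 µM

Noncompetitive: Vmax,app = Vmax/α with α = 1 + [I]/Ki.
α = Vmax/Vmax,app = 30.5/16.2 = 1.883.
Ki = [I]/(α − 1) = 1.60/0.8827 = 1.81 µM.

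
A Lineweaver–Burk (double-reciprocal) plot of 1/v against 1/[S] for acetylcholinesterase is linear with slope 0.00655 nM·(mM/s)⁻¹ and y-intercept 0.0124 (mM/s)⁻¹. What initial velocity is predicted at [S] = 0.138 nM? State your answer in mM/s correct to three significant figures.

The y-intercept is 1/Vmax, so Vmax = 1/0.0124 = 80.6 mM/s.
The slope is Km/Vmax, so Km = 0.00655 × 80.6 = 0.528 nM.
Then v = 80.6 × 0.138/(0.528 + 0.138) = 16.7 mM/s.

16.7 mM/s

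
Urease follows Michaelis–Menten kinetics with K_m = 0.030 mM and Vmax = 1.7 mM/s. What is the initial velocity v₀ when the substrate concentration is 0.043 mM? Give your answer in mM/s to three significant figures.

v = Vmax·[S]/(Km + [S]) = 1.7 × 0.043 / (0.030 + 0.043)
  = 0.07310 / 0.07300 = 1.00 mM/s.

1.00 mM/s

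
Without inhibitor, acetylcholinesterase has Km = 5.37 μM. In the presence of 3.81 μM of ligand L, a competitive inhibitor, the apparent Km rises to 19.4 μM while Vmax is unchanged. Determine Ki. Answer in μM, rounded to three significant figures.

1.46 μM

Competitive: Km,app = α·Km with α = 1 + [I]/Ki.
α = Km,app/Km = 19.4/5.37 = 3.613.
Ki = [I]/(α − 1) = 3.81/2.613 = 1.46 μM.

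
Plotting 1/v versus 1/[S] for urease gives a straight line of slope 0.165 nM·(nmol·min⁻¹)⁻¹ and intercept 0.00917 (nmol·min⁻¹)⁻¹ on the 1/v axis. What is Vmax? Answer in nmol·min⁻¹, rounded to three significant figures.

The y-intercept of a Lineweaver–Burk plot equals 1/Vmax, so Vmax = 1/0.00917 = 109 nmol·min⁻¹.

109 nmol·min⁻¹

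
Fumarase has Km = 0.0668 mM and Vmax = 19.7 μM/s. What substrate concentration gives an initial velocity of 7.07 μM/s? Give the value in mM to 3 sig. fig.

0.0374 mM

Rearranging v = Vmax[S]/(Km+[S]) gives [S] = Km·v/(Vmax − v).
[S] = 0.0668 × 7.07 / (19.7 − 7.07) = 0.4723/12.63 = 0.0374 mM.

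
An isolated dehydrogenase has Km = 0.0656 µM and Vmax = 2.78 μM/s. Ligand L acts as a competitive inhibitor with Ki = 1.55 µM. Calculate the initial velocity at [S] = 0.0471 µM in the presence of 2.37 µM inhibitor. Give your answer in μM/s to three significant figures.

0.615 μM/s

With α = 1 + [I]/Ki = 1 + 2.37/1.55 = 2.529, the competitive rate law is v = Vmax[S] / (αKm + [S]).
v = 2.78×0.0471 / (2.529×0.0656 + 0.0471) = 0.1309/0.2130 = 0.615 μM/s.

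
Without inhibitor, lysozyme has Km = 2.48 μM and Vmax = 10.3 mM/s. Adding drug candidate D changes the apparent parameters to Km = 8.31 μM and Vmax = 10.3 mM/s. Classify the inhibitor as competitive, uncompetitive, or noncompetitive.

Km increases (2.48 → 8.31 μM) while Vmax is unchanged — the hallmark of competitive inhibition.

competitive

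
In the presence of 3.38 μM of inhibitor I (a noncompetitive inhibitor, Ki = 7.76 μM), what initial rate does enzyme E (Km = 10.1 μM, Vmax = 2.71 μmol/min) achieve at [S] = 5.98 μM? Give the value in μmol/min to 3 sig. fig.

With α = 1 + [I]/Ki = 1 + 3.38/7.76 = 1.436, the noncompetitive rate law is v = (Vmax/α)·[S] / (Km + [S]).
v = (2.71/1.436)×5.98 / (10.1 + 5.98) = 11.29/16.08 = 0.702 μmol/min.

0.702 μmol/min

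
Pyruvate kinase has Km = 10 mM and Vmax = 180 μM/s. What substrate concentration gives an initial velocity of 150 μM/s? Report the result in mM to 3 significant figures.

50.0 mM

Rearranging v = Vmax[S]/(Km+[S]) gives [S] = Km·v/(Vmax − v).
[S] = 10 × 150 / (180 − 150) = 1500/30.00 = 50.0 mM.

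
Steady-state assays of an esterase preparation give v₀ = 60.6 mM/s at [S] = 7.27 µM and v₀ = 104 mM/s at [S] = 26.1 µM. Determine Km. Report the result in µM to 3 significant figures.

From v = Vmax[S]/(Km+[S]), each point gives Vmax = v(Km+[S])/[S].
Equating: 60.6(Km+7.27)/7.27 = 104(Km+26.1)/26.1.
8.336·Km + 60.6 = 3.985·Km + 104, so (8.336 − 3.985)·Km = 104 − 60.6.
Km = 43.40/4.351 = 9.97 µM; then Vmax = 60.6(9.97+7.27)/7.27 = 144 mM/s.

9.97 µM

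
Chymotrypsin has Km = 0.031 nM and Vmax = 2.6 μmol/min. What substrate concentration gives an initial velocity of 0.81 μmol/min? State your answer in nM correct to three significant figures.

The required fractional saturation is v/Vmax = 0.81/2.6 = 0.3115.
Then [S]/(Km+[S]) = 0.3115 ⇒ [S] = 0.031 × 0.3115/(1 − 0.3115) = 0.0140 nM.

0.0140 nM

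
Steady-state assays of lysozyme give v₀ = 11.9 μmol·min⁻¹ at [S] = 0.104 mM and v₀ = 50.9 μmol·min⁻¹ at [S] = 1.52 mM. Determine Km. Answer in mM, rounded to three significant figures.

0.482 mM

In reciprocal form, 1/v = (Km/Vmax)·(1/[S]) + 1/Vmax. The two points give (1/[S], 1/v) = (9.615, 0.08403) and (0.6579, 0.01965).
Slope = (0.08403 − 0.01965)/(9.615 − 0.6579) = 0.007188; intercept = 0.08403 − 0.007188×9.615 = 0.01492.
Vmax = 1/intercept = 67.0 μmol·min⁻¹; Km = slope × Vmax = 0.007188 × 67.0 = 0.482 mM.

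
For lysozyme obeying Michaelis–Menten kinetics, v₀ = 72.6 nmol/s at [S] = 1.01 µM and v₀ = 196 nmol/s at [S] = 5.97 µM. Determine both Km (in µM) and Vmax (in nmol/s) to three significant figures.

Km = 3.16 µM; Vmax = 300 nmol/s

From v = Vmax[S]/(Km+[S]), each point gives Vmax = v(Km+[S])/[S].
Equating: 72.6(Km+1.01)/1.01 = 196(Km+5.97)/5.97.
71.88·Km + 72.6 = 32.83·Km + 196, so (71.88 − 32.83)·Km = 196 − 72.6.
Km = 123.4/39.05 = 3.16 µM; then Vmax = 72.6(3.16+1.01)/1.01 = 300 nmol/s.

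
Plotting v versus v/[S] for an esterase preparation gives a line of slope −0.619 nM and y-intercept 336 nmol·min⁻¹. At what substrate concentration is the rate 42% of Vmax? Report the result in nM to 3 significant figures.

The Eadie–Hofstee slope gives Km = 0.619 nM (slope = −Km).
v/Vmax = [S]/(Km+[S]) = 0.42 ⇒ [S] = Km·0.42/(1−0.42) = 0.619 × 0.7241 = 0.448 nM.

0.448 nM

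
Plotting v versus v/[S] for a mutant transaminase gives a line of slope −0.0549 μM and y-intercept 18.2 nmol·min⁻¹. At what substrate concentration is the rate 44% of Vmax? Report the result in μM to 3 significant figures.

The Eadie–Hofstee slope gives Km = 0.0549 μM (slope = −Km).
v/Vmax = [S]/(Km+[S]) = 0.44 ⇒ [S] = Km·0.44/(1−0.44) = 0.0549 × 0.7857 = 0.0431 μM.

0.0431 μM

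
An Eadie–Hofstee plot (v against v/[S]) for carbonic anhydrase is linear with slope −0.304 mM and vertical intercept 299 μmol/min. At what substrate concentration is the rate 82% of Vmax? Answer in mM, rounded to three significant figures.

The Eadie–Hofstee slope gives Km = 0.304 mM (slope = −Km).
v/Vmax = [S]/(Km+[S]) = 0.82 ⇒ [S] = Km·0.82/(1−0.82) = 0.304 × 4.556 = 1.38 mM.

1.38 mM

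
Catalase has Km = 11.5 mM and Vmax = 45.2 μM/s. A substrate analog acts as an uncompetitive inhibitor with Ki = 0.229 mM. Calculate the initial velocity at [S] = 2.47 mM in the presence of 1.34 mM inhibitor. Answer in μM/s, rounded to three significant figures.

3.93 μM/s

With α = 1 + [I]/Ki = 1 + 1.34/0.229 = 6.852, the uncompetitive rate law is v = (Vmax/α)·[S] / (Km/α + [S]).
v = (45.2/6.852)×2.47 / (11.5/6.852 + 2.47) = 16.29/4.148 = 3.93 μM/s.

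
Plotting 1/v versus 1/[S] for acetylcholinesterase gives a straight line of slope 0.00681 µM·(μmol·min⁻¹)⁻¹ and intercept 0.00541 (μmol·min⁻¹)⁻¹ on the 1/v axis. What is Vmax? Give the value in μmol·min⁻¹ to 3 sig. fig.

185 μmol·min⁻¹

The y-intercept of a Lineweaver–Burk plot equals 1/Vmax, so Vmax = 1/0.00541 = 185 μmol·min⁻¹.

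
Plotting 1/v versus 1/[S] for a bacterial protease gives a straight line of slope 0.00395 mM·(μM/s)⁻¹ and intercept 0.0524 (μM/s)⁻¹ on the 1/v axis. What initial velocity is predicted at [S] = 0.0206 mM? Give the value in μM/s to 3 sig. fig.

4.10 μM/s

The y-intercept is 1/Vmax, so Vmax = 1/0.0524 = 19.1 μM/s.
The slope is Km/Vmax, so Km = 0.00395 × 19.1 = 0.0754 mM.
Then v = 19.1 × 0.0206/(0.0754 + 0.0206) = 4.10 μM/s.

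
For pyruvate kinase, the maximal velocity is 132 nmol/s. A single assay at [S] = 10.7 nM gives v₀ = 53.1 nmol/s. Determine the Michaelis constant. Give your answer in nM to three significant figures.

15.9 nM

From v = Vmax[S]/(Km+[S]), Km = [S](Vmax − v)/v.
Km = 10.7 × (132 − 53.1) / 53.1 = 844.2/53.1 = 15.9 nM.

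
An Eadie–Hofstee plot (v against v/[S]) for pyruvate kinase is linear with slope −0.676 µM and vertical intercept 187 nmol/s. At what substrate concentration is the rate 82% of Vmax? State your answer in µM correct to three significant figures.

3.08 µM

The Eadie–Hofstee slope gives Km = 0.676 µM (slope = −Km).
v/Vmax = [S]/(Km+[S]) = 0.82 ⇒ [S] = Km·0.82/(1−0.82) = 0.676 × 4.556 = 3.08 µM.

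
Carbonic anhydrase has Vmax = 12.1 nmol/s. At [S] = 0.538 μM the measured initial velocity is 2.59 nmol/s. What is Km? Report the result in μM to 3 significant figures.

From v = Vmax[S]/(Km+[S]), Km = [S](Vmax − v)/v.
Km = 0.538 × (12.1 − 2.59) / 2.59 = 5.116/2.59 = 1.98 μM.

1.98 μM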